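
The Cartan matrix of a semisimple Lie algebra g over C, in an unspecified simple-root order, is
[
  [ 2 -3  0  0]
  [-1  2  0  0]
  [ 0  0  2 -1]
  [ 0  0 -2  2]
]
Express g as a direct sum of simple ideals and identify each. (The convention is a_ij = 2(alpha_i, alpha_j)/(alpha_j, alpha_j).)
The diagram associated to this matrix has two connected components: the simple roots {alpha_3, alpha_4} form a chain of 2 nodes with a double edge at one end; the terminal node there is the unique short simple root (B_2), and {alpha_1, alpha_2} form two nodes joined by a triple edge (G_2). A semisimple Lie algebra decomposes uniquely as the direct sum of simple ideals, one per connected component of its Dynkin diagram, so g ≅ B_2 ⊕ G_2 (dimension 10 + 14 = 24).

type B_2 + type G_2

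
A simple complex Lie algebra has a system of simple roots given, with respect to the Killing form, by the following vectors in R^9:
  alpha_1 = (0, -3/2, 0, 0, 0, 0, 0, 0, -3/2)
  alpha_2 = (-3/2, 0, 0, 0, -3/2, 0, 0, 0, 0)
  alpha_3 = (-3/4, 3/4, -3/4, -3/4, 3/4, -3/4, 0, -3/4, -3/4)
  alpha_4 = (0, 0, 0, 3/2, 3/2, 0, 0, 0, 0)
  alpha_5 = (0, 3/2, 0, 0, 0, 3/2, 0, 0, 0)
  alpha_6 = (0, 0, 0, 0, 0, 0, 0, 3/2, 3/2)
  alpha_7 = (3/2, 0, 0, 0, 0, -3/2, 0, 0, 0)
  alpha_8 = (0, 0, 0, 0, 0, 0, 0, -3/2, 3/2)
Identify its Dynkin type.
Compute the Cartan integers a_ij = 2(alpha_i, alpha_j)/(alpha_j, alpha_j); the resulting 8x8 Cartan matrix is
[[2, 0, 0, 0, -1, -1, 0, -1], [0, 2, 0, -1, 0, 0, -1, 0], [0, 0, 2, 0, 0, -1, 0, 0], [0, -1, 0, 2, 0, 0, 0, 0], [-1, 0, 0, 0, 2, 0, -1, 0], [-1, 0, -1, 0, 0, 2, 0, 0], [0, -1, 0, 0, -1, 0, 2, 0], [-1, 0, 0, 0, 0, 0, 0, 2]].
All simple roots have the same length, so the diagram is simply laced. The associated Dynkin diagram is a chain of 7 nodes with one extra node attached to the third node from one end (E_8), so the type is E_8.

E_8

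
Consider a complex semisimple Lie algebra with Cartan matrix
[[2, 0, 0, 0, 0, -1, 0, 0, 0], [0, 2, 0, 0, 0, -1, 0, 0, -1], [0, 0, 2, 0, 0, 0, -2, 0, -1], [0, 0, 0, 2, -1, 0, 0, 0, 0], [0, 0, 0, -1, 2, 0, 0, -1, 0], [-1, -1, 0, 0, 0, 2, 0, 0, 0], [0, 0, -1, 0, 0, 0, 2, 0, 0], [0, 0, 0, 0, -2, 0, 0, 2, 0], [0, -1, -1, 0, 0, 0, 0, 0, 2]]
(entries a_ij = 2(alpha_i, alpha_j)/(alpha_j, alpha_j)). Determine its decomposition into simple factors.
B6 ⊕ C3

The diagram associated to this matrix has two connected components: the simple roots {alpha_1, alpha_2, alpha_3, alpha_6, alpha_7, alpha_9} form a chain of 6 nodes with a double edge at one end; the terminal node there is the unique short simple root (B_6), and {alpha_4, alpha_5, alpha_8} form a chain of 3 nodes with a double edge at one end; the terminal node there is the unique long simple root (C_3). A semisimple Lie algebra decomposes uniquely as the direct sum of simple ideals, one per connected component of its Dynkin diagram, so g ≅ B_6 ⊕ C_3 (dimension 78 + 21 = 99).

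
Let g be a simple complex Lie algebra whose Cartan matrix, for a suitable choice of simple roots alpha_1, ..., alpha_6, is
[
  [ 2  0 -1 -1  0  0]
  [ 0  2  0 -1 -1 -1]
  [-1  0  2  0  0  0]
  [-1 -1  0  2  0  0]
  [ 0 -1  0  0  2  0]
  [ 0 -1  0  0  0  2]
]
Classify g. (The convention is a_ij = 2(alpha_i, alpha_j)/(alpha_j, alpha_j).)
The matrix has rank 6 with 2's on the diagonal. Reading the off-diagonal entries as Dynkin edges (a single edge where a_ij = a_ji = -1; a double or triple edge where a_ij * a_ji = 2 or 3), the diagram is a chain of 4 nodes with a fork of two nodes at one end (D_6). One simple-root ordering that puts it in standard form is (alpha_3, alpha_1, alpha_4, alpha_2, alpha_6, alpha_5). So the algebra is type D_6, i.e. so(12).

D_6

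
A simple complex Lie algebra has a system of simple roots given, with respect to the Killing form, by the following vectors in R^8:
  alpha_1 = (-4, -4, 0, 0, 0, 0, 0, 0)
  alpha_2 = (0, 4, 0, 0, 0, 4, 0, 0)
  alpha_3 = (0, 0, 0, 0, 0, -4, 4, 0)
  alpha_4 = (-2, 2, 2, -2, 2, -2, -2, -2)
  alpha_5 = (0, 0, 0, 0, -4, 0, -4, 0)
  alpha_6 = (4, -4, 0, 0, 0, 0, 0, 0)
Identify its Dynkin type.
type E_6

Compute the Cartan integers a_ij = 2(alpha_i, alpha_j)/(alpha_j, alpha_j); the resulting 6x6 Cartan matrix is
[[2, -1, 0, 0, 0, 0], [-1, 2, -1, 0, 0, -1], [0, -1, 2, 0, -1, 0], [0, 0, 0, 2, 0, -1], [0, 0, -1, 0, 2, 0], [0, -1, 0, -1, 0, 2]].
All simple roots have the same length, so the diagram is simply laced. The associated Dynkin diagram is a chain of 5 nodes with one extra node attached to the third node from one end (E_6), so the type is E_6.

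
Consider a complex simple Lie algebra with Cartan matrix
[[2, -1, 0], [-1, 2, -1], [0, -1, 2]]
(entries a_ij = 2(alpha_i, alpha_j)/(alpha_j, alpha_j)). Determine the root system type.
The matrix has rank 3 with 2's on the diagonal. Reading the off-diagonal entries as Dynkin edges (a single edge where a_ij = a_ji = -1; a double or triple edge where a_ij * a_ji = 2 or 3), the diagram is a chain of 3 nodes with single edges (A_3). One simple-root ordering that puts it in standard form is (alpha_1, alpha_2, alpha_3). So the algebra is type A_3, i.e. sl(4).

type A_3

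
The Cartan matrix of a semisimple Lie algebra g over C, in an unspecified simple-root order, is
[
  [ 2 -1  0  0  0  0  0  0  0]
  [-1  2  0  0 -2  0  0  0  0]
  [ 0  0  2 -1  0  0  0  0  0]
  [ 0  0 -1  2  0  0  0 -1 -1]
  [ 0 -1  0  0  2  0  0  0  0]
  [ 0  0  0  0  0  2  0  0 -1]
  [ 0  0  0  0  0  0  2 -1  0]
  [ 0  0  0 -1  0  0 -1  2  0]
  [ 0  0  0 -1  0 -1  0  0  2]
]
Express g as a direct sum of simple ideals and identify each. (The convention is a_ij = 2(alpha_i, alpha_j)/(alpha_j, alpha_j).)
B_3 (so(7)) + E_6

The diagram associated to this matrix has two connected components: the simple roots {alpha_1, alpha_2, alpha_5} form a chain of 3 nodes with a double edge at one end; the terminal node there is the unique short simple root (B_3), and {alpha_3, alpha_4, alpha_6, alpha_7, alpha_8, alpha_9} form a chain of 5 nodes with one extra node attached to the third node from one end (E_6). A semisimple Lie algebra decomposes uniquely as the direct sum of simple ideals, one per connected component of its Dynkin diagram, so g ≅ B_3 ⊕ E_6 (dimension 21 + 78 = 99).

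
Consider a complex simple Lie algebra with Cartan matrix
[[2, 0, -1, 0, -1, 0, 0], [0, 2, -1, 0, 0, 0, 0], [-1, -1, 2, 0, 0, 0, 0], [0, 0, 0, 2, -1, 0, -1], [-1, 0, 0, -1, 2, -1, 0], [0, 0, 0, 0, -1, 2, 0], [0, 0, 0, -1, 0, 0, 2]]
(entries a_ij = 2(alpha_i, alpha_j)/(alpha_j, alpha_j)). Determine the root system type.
The matrix has rank 7 with 2's on the diagonal. Reading the off-diagonal entries as Dynkin edges (a single edge where a_ij = a_ji = -1; a double or triple edge where a_ij * a_ji = 2 or 3), the diagram is a chain of 6 nodes with one extra node attached to the third node from one end (E_7). One simple-root ordering that puts it in standard form is (alpha_7, alpha_6, alpha_4, alpha_5, alpha_1, alpha_3, alpha_2). So the algebra is type E_7.

E_7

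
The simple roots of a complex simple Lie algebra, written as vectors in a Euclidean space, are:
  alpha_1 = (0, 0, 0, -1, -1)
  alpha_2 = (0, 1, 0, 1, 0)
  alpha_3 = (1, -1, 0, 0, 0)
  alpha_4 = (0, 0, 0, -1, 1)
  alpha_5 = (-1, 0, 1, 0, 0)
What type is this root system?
type D_5

Compute the Cartan integers a_ij = 2(alpha_i, alpha_j)/(alpha_j, alpha_j); the resulting 5x5 Cartan matrix is
[[2, -1, 0, 0, 0], [-1, 2, -1, -1, 0], [0, -1, 2, 0, -1], [0, -1, 0, 2, 0], [0, 0, -1, 0, 2]].
All simple roots have the same length, so the diagram is simply laced. The associated Dynkin diagram is a chain of 3 nodes with a fork of two nodes at one end (D_5), so the type is D_5 (the algebra so(10)).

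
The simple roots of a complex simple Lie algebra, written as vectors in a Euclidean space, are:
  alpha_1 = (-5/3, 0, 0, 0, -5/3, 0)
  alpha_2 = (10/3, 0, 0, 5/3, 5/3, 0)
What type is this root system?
G_2

Compute the Cartan integers a_ij = 2(alpha_i, alpha_j)/(alpha_j, alpha_j); the resulting 2x2 Cartan matrix is
[[2, -1], [-3, 2]].
The roots have two lengths (squared-length ratio 3:1); the short ones are alpha_{1}. The associated Dynkin diagram is two nodes joined by a triple edge (G_2), so the type is G_2.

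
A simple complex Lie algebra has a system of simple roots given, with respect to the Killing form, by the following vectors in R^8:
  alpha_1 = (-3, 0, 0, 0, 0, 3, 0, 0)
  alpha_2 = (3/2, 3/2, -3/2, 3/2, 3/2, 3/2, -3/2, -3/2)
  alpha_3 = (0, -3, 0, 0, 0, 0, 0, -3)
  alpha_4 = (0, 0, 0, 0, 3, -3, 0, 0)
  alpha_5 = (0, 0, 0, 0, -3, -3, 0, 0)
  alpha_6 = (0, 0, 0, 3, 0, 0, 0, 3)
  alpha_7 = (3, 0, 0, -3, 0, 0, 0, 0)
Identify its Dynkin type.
E7

Compute the Cartan integers a_ij = 2(alpha_i, alpha_j)/(alpha_j, alpha_j); the resulting 7x7 Cartan matrix is
[[2, 0, 0, -1, -1, 0, -1], [0, 2, 0, 0, -1, 0, 0], [0, 0, 2, 0, 0, -1, 0], [-1, 0, 0, 2, 0, 0, 0], [-1, -1, 0, 0, 2, 0, 0], [0, 0, -1, 0, 0, 2, -1], [-1, 0, 0, 0, 0, -1, 2]].
All simple roots have the same length, so the diagram is simply laced. The associated Dynkin diagram is a chain of 6 nodes with one extra node attached to the third node from one end (E_7), so the type is E_7.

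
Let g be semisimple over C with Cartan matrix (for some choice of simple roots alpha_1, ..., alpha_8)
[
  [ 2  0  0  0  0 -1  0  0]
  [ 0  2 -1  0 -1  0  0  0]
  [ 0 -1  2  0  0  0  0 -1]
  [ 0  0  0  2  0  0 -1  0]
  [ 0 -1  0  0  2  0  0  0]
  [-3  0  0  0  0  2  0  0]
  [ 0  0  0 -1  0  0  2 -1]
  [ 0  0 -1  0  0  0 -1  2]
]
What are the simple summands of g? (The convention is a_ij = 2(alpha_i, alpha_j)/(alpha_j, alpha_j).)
A_6 ⊕ G_2

The diagram associated to this matrix has two connected components: the simple roots {alpha_2, alpha_3, alpha_4, alpha_5, alpha_7, alpha_8} form a chain of 6 nodes with single edges (A_6), and {alpha_1, alpha_6} form two nodes joined by a triple edge (G_2). A semisimple Lie algebra decomposes uniquely as the direct sum of simple ideals, one per connected component of its Dynkin diagram, so g ≅ A_6 ⊕ G_2 (dimension 48 + 14 = 62).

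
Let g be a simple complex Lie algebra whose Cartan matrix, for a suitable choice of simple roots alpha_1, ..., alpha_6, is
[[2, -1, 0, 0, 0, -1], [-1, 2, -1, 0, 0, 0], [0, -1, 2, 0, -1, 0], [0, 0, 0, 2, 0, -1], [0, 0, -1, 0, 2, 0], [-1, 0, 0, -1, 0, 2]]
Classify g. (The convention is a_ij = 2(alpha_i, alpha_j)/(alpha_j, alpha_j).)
The matrix has rank 6 with 2's on the diagonal. Reading the off-diagonal entries as Dynkin edges (a single edge where a_ij = a_ji = -1; a double or triple edge where a_ij * a_ji = 2 or 3), the diagram is a chain of 6 nodes with single edges (A_6). One simple-root ordering that puts it in standard form is (alpha_5, alpha_3, alpha_2, alpha_1, alpha_6, alpha_4). So the algebra is type A_6, i.e. sl(7).

A_6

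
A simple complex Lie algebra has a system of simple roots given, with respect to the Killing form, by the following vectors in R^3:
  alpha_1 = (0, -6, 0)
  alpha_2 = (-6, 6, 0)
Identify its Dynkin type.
type B_2

Compute the Cartan integers a_ij = 2(alpha_i, alpha_j)/(alpha_j, alpha_j); the resulting 2x2 Cartan matrix is
[[2, -1], [-2, 2]].
The roots have two lengths (squared-length ratio 2:1); the short ones are alpha_{1}. The associated Dynkin diagram is a chain of 2 nodes with a double edge at one end; the terminal node there is the unique short simple root (B_2), so the type is B_2 (the algebra so(5)).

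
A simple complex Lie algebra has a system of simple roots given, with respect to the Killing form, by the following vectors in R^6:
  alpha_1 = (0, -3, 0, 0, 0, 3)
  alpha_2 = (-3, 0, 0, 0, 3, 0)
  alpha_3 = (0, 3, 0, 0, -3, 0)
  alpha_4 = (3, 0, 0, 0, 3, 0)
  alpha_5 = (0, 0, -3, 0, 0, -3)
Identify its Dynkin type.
Compute the Cartan integers a_ij = 2(alpha_i, alpha_j)/(alpha_j, alpha_j); the resulting 5x5 Cartan matrix is
[[2, 0, -1, 0, -1], [0, 2, -1, 0, 0], [-1, -1, 2, -1, 0], [0, 0, -1, 2, 0], [-1, 0, 0, 0, 2]].
All simple roots have the same length, so the diagram is simply laced. The associated Dynkin diagram is a chain of 3 nodes with a fork of two nodes at one end (D_5), so the type is D_5 (the algebra so(10)).

type D_5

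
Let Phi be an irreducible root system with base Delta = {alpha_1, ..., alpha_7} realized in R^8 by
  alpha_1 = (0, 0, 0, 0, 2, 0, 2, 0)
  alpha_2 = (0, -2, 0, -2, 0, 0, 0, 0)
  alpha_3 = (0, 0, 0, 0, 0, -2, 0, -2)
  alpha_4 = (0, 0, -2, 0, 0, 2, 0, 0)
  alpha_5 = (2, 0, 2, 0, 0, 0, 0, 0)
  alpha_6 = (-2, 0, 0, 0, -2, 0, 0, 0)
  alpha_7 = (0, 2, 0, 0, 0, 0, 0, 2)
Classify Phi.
Compute the Cartan integers a_ij = 2(alpha_i, alpha_j)/(alpha_j, alpha_j); the resulting 7x7 Cartan matrix is
[[2, 0, 0, 0, 0, -1, 0], [0, 2, 0, 0, 0, 0, -1], [0, 0, 2, -1, 0, 0, -1], [0, 0, -1, 2, -1, 0, 0], [0, 0, 0, -1, 2, -1, 0], [-1, 0, 0, 0, -1, 2, 0], [0, -1, -1, 0, 0, 0, 2]].
All simple roots have the same length, so the diagram is simply laced. The associated Dynkin diagram is a chain of 7 nodes with single edges (A_7), so the type is A_7 (the algebra sl(8)).

A7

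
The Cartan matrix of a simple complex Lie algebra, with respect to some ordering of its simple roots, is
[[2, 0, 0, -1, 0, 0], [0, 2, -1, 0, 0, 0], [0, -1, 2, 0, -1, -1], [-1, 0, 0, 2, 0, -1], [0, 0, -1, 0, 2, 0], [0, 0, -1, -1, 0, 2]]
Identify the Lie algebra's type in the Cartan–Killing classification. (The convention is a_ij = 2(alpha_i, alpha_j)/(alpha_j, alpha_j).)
The matrix has rank 6 with 2's on the diagonal. Reading the off-diagonal entries as Dynkin edges (a single edge where a_ij = a_ji = -1; a double or triple edge where a_ij * a_ji = 2 or 3), the diagram is a chain of 4 nodes with a fork of two nodes at one end (D_6). One simple-root ordering that puts it in standard form is (alpha_1, alpha_4, alpha_6, alpha_3, alpha_5, alpha_2). So the algebra is type D_6, i.e. so(12).

D_6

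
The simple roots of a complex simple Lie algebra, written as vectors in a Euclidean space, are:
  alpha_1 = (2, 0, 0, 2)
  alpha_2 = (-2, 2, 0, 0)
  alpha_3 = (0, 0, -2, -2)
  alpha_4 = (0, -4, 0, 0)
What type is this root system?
C_4 (sp(8))

Compute the Cartan integers a_ij = 2(alpha_i, alpha_j)/(alpha_j, alpha_j); the resulting 4x4 Cartan matrix is
[[2, -1, -1, 0], [-1, 2, 0, -1], [-1, 0, 2, 0], [0, -2, 0, 2]].
The roots have two lengths (squared-length ratio 2:1); the short ones are alpha_{1,2,3}. The associated Dynkin diagram is a chain of 4 nodes with a double edge at one end; the terminal node there is the unique long simple root (C_4), so the type is C_4 (the algebra sp(8)).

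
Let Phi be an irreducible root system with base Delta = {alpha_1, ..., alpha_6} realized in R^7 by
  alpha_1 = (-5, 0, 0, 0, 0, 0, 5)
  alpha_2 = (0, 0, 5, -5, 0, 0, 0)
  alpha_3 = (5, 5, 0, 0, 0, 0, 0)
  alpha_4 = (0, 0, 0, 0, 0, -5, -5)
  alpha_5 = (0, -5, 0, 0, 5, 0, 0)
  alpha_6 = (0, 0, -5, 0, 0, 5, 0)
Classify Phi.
A_6

Compute the Cartan integers a_ij = 2(alpha_i, alpha_j)/(alpha_j, alpha_j); the resulting 6x6 Cartan matrix is
[[2, 0, -1, -1, 0, 0], [0, 2, 0, 0, 0, -1], [-1, 0, 2, 0, -1, 0], [-1, 0, 0, 2, 0, -1], [0, 0, -1, 0, 2, 0], [0, -1, 0, -1, 0, 2]].
All simple roots have the same length, so the diagram is simply laced. The associated Dynkin diagram is a chain of 6 nodes with single edges (A_6), so the type is A_6 (the algebra sl(7)).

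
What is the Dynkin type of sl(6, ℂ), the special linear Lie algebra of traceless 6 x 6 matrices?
This is sl(6), which has dimension 6^2 - 1 = 35 and rank 6 - 1 = 5 (a Cartan subalgebra is the diagonal traceless matrices). In the classification of classical Lie algebras, the special linear algebra sl(n+1) has type A_n; here n = 5, so the Dynkin diagram is a chain of 5 nodes with single edges (A_5). Hence the type is A_5.

A_5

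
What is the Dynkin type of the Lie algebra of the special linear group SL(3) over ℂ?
This is sl(3), which has dimension 3^2 - 1 = 8 and rank 3 - 1 = 2 (a Cartan subalgebra is the diagonal traceless matrices). In the classification of classical Lie algebras, the special linear algebra sl(n+1) has type A_n; here n = 2, so the Dynkin diagram is a chain of 2 nodes with single edges (A_2). Hence the type is A_2.

A_2 (sl(3))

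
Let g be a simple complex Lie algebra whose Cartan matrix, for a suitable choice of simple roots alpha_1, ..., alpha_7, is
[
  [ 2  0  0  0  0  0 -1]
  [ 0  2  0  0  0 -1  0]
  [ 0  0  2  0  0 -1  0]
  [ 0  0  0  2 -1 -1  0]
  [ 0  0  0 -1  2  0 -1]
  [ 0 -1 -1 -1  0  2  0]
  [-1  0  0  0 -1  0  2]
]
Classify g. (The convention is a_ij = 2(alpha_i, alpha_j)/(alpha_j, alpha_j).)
The matrix has rank 7 with 2's on the diagonal. Reading the off-diagonal entries as Dynkin edges (a single edge where a_ij = a_ji = -1; a double or triple edge where a_ij * a_ji = 2 or 3), the diagram is a chain of 5 nodes with a fork of two nodes at one end (D_7). One simple-root ordering that puts it in standard form is (alpha_1, alpha_7, alpha_5, alpha_4, alpha_6, alpha_2, alpha_3). So the algebra is type D_7, i.e. so(14).

D7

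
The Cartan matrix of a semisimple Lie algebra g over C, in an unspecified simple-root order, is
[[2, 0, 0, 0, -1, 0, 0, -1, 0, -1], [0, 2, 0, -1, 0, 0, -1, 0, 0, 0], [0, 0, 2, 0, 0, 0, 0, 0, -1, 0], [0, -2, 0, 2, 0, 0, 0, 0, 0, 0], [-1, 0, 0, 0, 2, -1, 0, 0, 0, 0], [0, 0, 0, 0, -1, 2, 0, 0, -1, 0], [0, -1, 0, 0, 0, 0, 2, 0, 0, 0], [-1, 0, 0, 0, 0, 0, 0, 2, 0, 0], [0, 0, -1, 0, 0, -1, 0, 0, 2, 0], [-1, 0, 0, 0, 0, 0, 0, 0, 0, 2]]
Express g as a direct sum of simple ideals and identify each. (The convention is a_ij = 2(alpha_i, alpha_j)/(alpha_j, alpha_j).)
The diagram associated to this matrix has two connected components: the simple roots {alpha_2, alpha_4, alpha_7} form a chain of 3 nodes with a double edge at one end; the terminal node there is the unique long simple root (C_3), and {alpha_1, alpha_3, alpha_5, alpha_6, alpha_8, alpha_9, alpha_10} form a chain of 5 nodes with a fork of two nodes at one end (D_7). A semisimple Lie algebra decomposes uniquely as the direct sum of simple ideals, one per connected component of its Dynkin diagram, so g ≅ C_3 ⊕ D_7 (dimension 21 + 91 = 112).

C3 ⊕ D7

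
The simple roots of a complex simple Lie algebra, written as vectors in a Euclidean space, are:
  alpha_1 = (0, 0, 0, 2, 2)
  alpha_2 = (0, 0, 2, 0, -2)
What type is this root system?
A_2 (sl(3))

Compute the Cartan integers a_ij = 2(alpha_i, alpha_j)/(alpha_j, alpha_j); the resulting 2x2 Cartan matrix is
[[2, -1], [-1, 2]].
All simple roots have the same length, so the diagram is simply laced. The associated Dynkin diagram is a chain of 2 nodes with single edges (A_2), so the type is A_2 (the algebra sl(3)).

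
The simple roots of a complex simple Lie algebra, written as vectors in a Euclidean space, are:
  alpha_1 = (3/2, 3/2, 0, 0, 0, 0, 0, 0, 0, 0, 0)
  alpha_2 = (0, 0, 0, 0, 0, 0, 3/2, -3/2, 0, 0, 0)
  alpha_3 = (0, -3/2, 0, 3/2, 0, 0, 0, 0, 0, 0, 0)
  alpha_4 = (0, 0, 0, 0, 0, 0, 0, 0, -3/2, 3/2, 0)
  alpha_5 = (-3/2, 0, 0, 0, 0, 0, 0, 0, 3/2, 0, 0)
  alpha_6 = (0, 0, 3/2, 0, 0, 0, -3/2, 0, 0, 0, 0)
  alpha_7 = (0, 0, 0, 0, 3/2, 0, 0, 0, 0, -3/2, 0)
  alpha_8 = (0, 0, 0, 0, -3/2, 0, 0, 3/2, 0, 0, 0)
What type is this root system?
A8

Compute the Cartan integers a_ij = 2(alpha_i, alpha_j)/(alpha_j, alpha_j); the resulting 8x8 Cartan matrix is
[[2, 0, -1, 0, -1, 0, 0, 0], [0, 2, 0, 0, 0, -1, 0, -1], [-1, 0, 2, 0, 0, 0, 0, 0], [0, 0, 0, 2, -1, 0, -1, 0], [-1, 0, 0, -1, 2, 0, 0, 0], [0, -1, 0, 0, 0, 2, 0, 0], [0, 0, 0, -1, 0, 0, 2, -1], [0, -1, 0, 0, 0, 0, -1, 2]].
All simple roots have the same length, so the diagram is simply laced. The associated Dynkin diagram is a chain of 8 nodes with single edges (A_8), so the type is A_8 (the algebra sl(9)).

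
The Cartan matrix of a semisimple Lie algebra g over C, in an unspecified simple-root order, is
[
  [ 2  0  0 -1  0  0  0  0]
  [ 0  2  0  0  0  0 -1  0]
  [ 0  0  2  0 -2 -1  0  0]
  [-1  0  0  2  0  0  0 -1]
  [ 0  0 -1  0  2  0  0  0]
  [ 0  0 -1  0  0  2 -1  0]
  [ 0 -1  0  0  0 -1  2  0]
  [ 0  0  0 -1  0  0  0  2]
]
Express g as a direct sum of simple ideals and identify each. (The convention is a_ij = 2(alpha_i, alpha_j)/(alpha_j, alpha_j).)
A_3 ⊕ B_5

The diagram associated to this matrix has two connected components: the simple roots {alpha_1, alpha_4, alpha_8} form a chain of 3 nodes with single edges (A_3), and {alpha_2, alpha_3, alpha_5, alpha_6, alpha_7} form a chain of 5 nodes with a double edge at one end; the terminal node there is the unique short simple root (B_5). A semisimple Lie algebra decomposes uniquely as the direct sum of simple ideals, one per connected component of its Dynkin diagram, so g ≅ A_3 ⊕ B_5 (dimension 15 + 55 = 70).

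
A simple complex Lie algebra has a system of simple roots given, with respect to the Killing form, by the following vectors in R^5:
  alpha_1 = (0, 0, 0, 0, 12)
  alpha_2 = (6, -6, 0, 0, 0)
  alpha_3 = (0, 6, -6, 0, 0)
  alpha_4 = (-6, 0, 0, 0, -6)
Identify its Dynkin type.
type C_4

Compute the Cartan integers a_ij = 2(alpha_i, alpha_j)/(alpha_j, alpha_j); the resulting 4x4 Cartan matrix is
[[2, 0, 0, -2], [0, 2, -1, -1], [0, -1, 2, 0], [-1, -1, 0, 2]].
The roots have two lengths (squared-length ratio 2:1); the short ones are alpha_{2,3,4}. The associated Dynkin diagram is a chain of 4 nodes with a double edge at one end; the terminal node there is the unique long simple root (C_4), so the type is C_4 (the algebra sp(8)).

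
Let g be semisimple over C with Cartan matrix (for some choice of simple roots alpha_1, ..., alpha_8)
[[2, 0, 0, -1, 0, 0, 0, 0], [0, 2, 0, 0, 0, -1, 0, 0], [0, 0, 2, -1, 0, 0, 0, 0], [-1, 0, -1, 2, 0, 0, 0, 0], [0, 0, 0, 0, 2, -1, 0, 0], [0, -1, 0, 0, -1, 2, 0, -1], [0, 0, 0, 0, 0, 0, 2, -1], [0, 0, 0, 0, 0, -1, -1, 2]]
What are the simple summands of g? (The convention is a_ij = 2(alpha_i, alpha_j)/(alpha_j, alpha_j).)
The diagram associated to this matrix has two connected components: the simple roots {alpha_1, alpha_3, alpha_4} form a chain of 3 nodes with single edges (A_3), and {alpha_2, alpha_5, alpha_6, alpha_7, alpha_8} form a chain of 3 nodes with a fork of two nodes at one end (D_5). A semisimple Lie algebra decomposes uniquely as the direct sum of simple ideals, one per connected component of its Dynkin diagram, so g ≅ A_3 ⊕ D_5 (dimension 15 + 45 = 60).

A3 ⊕ D5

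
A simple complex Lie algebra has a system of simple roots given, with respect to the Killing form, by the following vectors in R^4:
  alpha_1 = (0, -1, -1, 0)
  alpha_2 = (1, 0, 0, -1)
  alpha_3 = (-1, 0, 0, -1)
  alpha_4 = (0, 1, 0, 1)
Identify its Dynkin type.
D_4 (so(8))

Compute the Cartan integers a_ij = 2(alpha_i, alpha_j)/(alpha_j, alpha_j); the resulting 4x4 Cartan matrix is
[[2, 0, 0, -1], [0, 2, 0, -1], [0, 0, 2, -1], [-1, -1, -1, 2]].
All simple roots have the same length, so the diagram is simply laced. The associated Dynkin diagram is a chain of 2 nodes with a fork of two nodes at one end (D_4), so the type is D_4 (the algebra so(8)).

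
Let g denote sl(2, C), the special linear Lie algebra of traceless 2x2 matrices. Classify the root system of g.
A_1

This is sl(2), which has dimension 2^2 - 1 = 3 and rank 2 - 1 = 1 (a Cartan subalgebra is the diagonal traceless matrices). In the classification of classical Lie algebras, the special linear algebra sl(n+1) has type A_n; here n = 1, so the Dynkin diagram is a chain of 1 nodes with single edges (A_1). Hence the type is A_1.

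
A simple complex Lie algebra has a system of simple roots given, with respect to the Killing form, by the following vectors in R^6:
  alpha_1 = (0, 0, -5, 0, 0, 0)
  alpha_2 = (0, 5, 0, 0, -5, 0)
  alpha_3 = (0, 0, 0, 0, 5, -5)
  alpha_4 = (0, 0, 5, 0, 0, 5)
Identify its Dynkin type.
type B_4

Compute the Cartan integers a_ij = 2(alpha_i, alpha_j)/(alpha_j, alpha_j); the resulting 4x4 Cartan matrix is
[[2, 0, 0, -1], [0, 2, -1, 0], [0, -1, 2, -1], [-2, 0, -1, 2]].
The roots have two lengths (squared-length ratio 2:1); the short ones are alpha_{1}. The associated Dynkin diagram is a chain of 4 nodes with a double edge at one end; the terminal node there is the unique short simple root (B_4), so the type is B_4 (the algebra so(9)).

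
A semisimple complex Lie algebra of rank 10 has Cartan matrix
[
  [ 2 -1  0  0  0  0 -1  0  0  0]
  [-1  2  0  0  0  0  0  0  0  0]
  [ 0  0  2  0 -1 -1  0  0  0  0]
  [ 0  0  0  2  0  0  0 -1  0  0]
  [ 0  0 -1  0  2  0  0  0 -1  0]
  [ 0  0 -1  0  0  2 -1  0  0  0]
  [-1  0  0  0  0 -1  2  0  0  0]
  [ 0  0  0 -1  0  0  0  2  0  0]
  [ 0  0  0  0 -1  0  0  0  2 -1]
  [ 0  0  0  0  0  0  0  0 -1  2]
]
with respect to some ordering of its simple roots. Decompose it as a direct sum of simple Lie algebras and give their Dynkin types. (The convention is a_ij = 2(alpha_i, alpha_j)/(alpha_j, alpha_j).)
A_2 + A_8

The diagram associated to this matrix has two connected components: the simple roots {alpha_4, alpha_8} form a chain of 2 nodes with single edges (A_2), and {alpha_1, alpha_2, alpha_3, alpha_5, alpha_6, alpha_7, alpha_9, alpha_10} form a chain of 8 nodes with single edges (A_8). A semisimple Lie algebra decomposes uniquely as the direct sum of simple ideals, one per connected component of its Dynkin diagram, so g ≅ A_2 ⊕ A_8 (dimension 8 + 80 = 88).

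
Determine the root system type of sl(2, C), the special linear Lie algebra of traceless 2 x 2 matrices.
This is sl(2), which has dimension 2^2 - 1 = 3 and rank 2 - 1 = 1 (a Cartan subalgebra is the diagonal traceless matrices). In the classification of classical Lie algebras, the special linear algebra sl(n+1) has type A_n; here n = 1, so the Dynkin diagram is a chain of 1 nodes with single edges (A_1). Hence the type is A_1.

type A_1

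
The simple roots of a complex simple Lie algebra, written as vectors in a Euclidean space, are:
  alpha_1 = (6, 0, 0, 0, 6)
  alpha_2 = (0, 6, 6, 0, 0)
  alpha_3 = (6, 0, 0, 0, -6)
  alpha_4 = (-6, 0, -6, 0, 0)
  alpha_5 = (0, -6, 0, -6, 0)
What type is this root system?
D_5

Compute the Cartan integers a_ij = 2(alpha_i, alpha_j)/(alpha_j, alpha_j); the resulting 5x5 Cartan matrix is
[[2, 0, 0, -1, 0], [0, 2, 0, -1, -1], [0, 0, 2, -1, 0], [-1, -1, -1, 2, 0], [0, -1, 0, 0, 2]].
All simple roots have the same length, so the diagram is simply laced. The associated Dynkin diagram is a chain of 3 nodes with a fork of two nodes at one end (D_5), so the type is D_5 (the algebra so(10)).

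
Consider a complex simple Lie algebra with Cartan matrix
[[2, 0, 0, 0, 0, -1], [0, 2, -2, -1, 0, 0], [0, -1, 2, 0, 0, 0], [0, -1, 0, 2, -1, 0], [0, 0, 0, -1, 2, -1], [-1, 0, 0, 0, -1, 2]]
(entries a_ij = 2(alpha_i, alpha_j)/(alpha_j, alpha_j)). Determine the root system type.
B_6

The matrix has rank 6 with 2's on the diagonal. Reading the off-diagonal entries as Dynkin edges (a single edge where a_ij = a_ji = -1; a double or triple edge where a_ij * a_ji = 2 or 3), the diagram is a chain of 6 nodes with a double edge at one end; the terminal node there is the unique short simple root (B_6). One simple-root ordering that puts it in standard form is (alpha_1, alpha_6, alpha_5, alpha_4, alpha_2, alpha_3). So the algebra is type B_6, i.e. so(13).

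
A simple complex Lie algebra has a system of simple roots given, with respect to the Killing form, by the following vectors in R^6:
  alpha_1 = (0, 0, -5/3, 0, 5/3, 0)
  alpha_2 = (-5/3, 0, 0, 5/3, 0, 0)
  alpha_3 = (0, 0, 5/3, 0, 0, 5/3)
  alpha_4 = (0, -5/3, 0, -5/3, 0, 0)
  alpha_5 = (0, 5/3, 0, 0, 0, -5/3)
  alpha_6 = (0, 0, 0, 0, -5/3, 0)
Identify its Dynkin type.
Compute the Cartan integers a_ij = 2(alpha_i, alpha_j)/(alpha_j, alpha_j); the resulting 6x6 Cartan matrix is
[[2, 0, -1, 0, 0, -2], [0, 2, 0, -1, 0, 0], [-1, 0, 2, 0, -1, 0], [0, -1, 0, 2, -1, 0], [0, 0, -1, -1, 2, 0], [-1, 0, 0, 0, 0, 2]].
The roots have two lengths (squared-length ratio 2:1); the short ones are alpha_{6}. The associated Dynkin diagram is a chain of 6 nodes with a double edge at one end; the terminal node there is the unique short simple root (B_6), so the type is B_6 (the algebra so(13)).

type B_6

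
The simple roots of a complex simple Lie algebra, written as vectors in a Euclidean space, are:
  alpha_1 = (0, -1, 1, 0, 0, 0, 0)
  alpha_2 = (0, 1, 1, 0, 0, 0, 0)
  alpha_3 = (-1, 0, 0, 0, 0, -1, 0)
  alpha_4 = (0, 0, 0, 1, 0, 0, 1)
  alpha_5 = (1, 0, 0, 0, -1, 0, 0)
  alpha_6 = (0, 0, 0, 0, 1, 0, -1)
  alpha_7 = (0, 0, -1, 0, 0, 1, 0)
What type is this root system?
Compute the Cartan integers a_ij = 2(alpha_i, alpha_j)/(alpha_j, alpha_j); the resulting 7x7 Cartan matrix is
[[2, 0, 0, 0, 0, 0, -1], [0, 2, 0, 0, 0, 0, -1], [0, 0, 2, 0, -1, 0, -1], [0, 0, 0, 2, 0, -1, 0], [0, 0, -1, 0, 2, -1, 0], [0, 0, 0, -1, -1, 2, 0], [-1, -1, -1, 0, 0, 0, 2]].
All simple roots have the same length, so the diagram is simply laced. The associated Dynkin diagram is a chain of 5 nodes with a fork of two nodes at one end (D_7), so the type is D_7 (the algebra so(14)).

D_7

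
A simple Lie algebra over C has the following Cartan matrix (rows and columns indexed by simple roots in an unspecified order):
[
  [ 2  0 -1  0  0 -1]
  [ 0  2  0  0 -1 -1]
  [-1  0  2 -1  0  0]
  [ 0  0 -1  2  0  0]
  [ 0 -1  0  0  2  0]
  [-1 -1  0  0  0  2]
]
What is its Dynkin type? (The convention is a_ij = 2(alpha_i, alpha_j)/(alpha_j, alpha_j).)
A_6

The matrix has rank 6 with 2's on the diagonal. Reading the off-diagonal entries as Dynkin edges (a single edge where a_ij = a_ji = -1; a double or triple edge where a_ij * a_ji = 2 or 3), the diagram is a chain of 6 nodes with single edges (A_6). One simple-root ordering that puts it in standard form is (alpha_5, alpha_2, alpha_6, alpha_1, alpha_3, alpha_4). So the algebra is type A_6, i.e. sl(7).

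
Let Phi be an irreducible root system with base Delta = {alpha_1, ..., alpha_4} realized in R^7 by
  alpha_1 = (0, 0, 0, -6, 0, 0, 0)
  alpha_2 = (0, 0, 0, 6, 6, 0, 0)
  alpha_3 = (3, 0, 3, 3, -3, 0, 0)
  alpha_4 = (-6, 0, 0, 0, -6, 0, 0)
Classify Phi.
type F_4

Compute the Cartan integers a_ij = 2(alpha_i, alpha_j)/(alpha_j, alpha_j); the resulting 4x4 Cartan matrix is
[[2, -1, -1, 0], [-2, 2, 0, -1], [-1, 0, 2, 0], [0, -1, 0, 2]].
The roots have two lengths (squared-length ratio 2:1); the short ones are alpha_{1,3}. The associated Dynkin diagram is a chain of 4 nodes with a double edge between the middle two (F_4), so the type is F_4.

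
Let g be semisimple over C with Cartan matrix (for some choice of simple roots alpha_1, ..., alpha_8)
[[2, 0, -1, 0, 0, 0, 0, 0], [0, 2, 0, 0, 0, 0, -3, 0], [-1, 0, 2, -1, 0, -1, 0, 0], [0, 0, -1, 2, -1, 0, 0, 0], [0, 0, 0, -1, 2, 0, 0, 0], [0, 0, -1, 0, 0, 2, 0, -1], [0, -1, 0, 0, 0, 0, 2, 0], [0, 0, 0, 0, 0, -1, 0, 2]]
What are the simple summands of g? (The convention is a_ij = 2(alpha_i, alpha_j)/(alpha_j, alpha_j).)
The diagram associated to this matrix has two connected components: the simple roots {alpha_1, alpha_3, alpha_4, alpha_5, alpha_6, alpha_8} form a chain of 5 nodes with one extra node attached to the third node from one end (E_6), and {alpha_2, alpha_7} form two nodes joined by a triple edge (G_2). A semisimple Lie algebra decomposes uniquely as the direct sum of simple ideals, one per connected component of its Dynkin diagram, so g ≅ E_6 ⊕ G_2 (dimension 78 + 14 = 92).

E_6 ⊕ G_2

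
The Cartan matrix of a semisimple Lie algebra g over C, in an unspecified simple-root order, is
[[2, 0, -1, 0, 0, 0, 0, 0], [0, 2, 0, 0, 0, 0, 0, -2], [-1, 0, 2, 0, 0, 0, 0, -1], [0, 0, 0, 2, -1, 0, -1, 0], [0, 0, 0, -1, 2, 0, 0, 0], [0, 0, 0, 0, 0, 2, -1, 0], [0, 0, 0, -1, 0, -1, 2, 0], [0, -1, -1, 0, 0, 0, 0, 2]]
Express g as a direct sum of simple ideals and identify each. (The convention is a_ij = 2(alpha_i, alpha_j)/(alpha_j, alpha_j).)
The diagram associated to this matrix has two connected components: the simple roots {alpha_4, alpha_5, alpha_6, alpha_7} form a chain of 4 nodes with single edges (A_4), and {alpha_1, alpha_2, alpha_3, alpha_8} form a chain of 4 nodes with a double edge at one end; the terminal node there is the unique long simple root (C_4). A semisimple Lie algebra decomposes uniquely as the direct sum of simple ideals, one per connected component of its Dynkin diagram, so g ≅ A_4 ⊕ C_4 (dimension 24 + 36 = 60).

type A_4 ⊕ type C_4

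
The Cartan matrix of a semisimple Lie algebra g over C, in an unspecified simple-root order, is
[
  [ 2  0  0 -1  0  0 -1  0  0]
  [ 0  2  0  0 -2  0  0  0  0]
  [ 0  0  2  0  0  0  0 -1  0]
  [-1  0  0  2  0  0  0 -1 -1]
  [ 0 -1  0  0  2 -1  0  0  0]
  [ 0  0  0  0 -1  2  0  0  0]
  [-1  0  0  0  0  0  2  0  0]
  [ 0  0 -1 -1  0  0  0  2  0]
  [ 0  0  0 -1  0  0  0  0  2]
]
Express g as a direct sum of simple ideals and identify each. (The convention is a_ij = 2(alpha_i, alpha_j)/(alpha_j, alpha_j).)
The diagram associated to this matrix has two connected components: the simple roots {alpha_2, alpha_5, alpha_6} form a chain of 3 nodes with a double edge at one end; the terminal node there is the unique long simple root (C_3), and {alpha_1, alpha_3, alpha_4, alpha_7, alpha_8, alpha_9} form a chain of 5 nodes with one extra node attached to the third node from one end (E_6). A semisimple Lie algebra decomposes uniquely as the direct sum of simple ideals, one per connected component of its Dynkin diagram, so g ≅ C_3 ⊕ E_6 (dimension 21 + 78 = 99).

C_3 (sp(6)) ⊕ E_6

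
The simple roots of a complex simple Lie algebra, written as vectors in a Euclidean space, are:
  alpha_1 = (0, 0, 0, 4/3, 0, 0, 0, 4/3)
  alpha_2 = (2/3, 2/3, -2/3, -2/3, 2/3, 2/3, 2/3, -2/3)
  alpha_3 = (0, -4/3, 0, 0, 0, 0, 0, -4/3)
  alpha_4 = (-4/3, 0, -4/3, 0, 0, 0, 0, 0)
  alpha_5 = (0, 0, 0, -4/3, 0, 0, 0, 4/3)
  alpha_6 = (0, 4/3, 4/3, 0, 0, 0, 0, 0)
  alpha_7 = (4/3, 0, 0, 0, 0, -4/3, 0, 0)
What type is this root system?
Compute the Cartan integers a_ij = 2(alpha_i, alpha_j)/(alpha_j, alpha_j); the resulting 7x7 Cartan matrix is
[[2, -1, -1, 0, 0, 0, 0], [-1, 2, 0, 0, 0, 0, 0], [-1, 0, 2, 0, -1, -1, 0], [0, 0, 0, 2, 0, -1, -1], [0, 0, -1, 0, 2, 0, 0], [0, 0, -1, -1, 0, 2, 0], [0, 0, 0, -1, 0, 0, 2]].
All simple roots have the same length, so the diagram is simply laced. The associated Dynkin diagram is a chain of 6 nodes with one extra node attached to the third node from one end (E_7), so the type is E_7.

type E_7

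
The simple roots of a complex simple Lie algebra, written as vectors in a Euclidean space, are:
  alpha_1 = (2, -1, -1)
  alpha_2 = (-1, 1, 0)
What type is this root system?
Compute the Cartan integers a_ij = 2(alpha_i, alpha_j)/(alpha_j, alpha_j); the resulting 2x2 Cartan matrix is
[[2, -3], [-1, 2]].
The roots have two lengths (squared-length ratio 3:1); the short ones are alpha_{2}. The associated Dynkin diagram is two nodes joined by a triple edge (G_2), so the type is G_2.

G_2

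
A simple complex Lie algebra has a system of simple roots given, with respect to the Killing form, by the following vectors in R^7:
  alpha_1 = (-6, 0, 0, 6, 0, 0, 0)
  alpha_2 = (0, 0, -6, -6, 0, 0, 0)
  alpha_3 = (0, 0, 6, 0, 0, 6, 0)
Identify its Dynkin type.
type A_3

Compute the Cartan integers a_ij = 2(alpha_i, alpha_j)/(alpha_j, alpha_j); the resulting 3x3 Cartan matrix is
[[2, -1, 0], [-1, 2, -1], [0, -1, 2]].
All simple roots have the same length, so the diagram is simply laced. The associated Dynkin diagram is a chain of 3 nodes with single edges (A_3), so the type is A_3 (the algebra sl(4)).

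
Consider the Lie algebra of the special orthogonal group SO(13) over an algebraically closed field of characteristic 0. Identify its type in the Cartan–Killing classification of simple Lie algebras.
This is so(13) with 13 odd, which has dimension 13(13-1)/2 = 78 and rank (13-1)/2 = 6. In the classification of classical Lie algebras, the orthogonal algebra so(2n+1) in an odd number of variables has type B_n; here n = 6, so the Dynkin diagram is a chain of 6 nodes with a double edge at one end; the terminal node there is the unique short simple root (B_6). Hence the type is B_6.

type B_6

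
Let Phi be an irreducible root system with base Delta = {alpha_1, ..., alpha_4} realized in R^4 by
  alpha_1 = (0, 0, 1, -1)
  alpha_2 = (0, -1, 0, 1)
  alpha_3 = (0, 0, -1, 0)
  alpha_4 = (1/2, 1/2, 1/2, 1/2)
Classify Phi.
Compute the Cartan integers a_ij = 2(alpha_i, alpha_j)/(alpha_j, alpha_j); the resulting 4x4 Cartan matrix is
[[2, -1, -2, 0], [-1, 2, 0, 0], [-1, 0, 2, -1], [0, 0, -1, 2]].
The roots have two lengths (squared-length ratio 2:1); the short ones are alpha_{3,4}. The associated Dynkin diagram is a chain of 4 nodes with a double edge between the middle two (F_4), so the type is F_4.

F_4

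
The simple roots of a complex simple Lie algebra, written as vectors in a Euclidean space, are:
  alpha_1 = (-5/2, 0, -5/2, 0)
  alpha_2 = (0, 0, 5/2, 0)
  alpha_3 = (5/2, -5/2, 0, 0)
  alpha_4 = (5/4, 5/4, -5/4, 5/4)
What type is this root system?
Compute the Cartan integers a_ij = 2(alpha_i, alpha_j)/(alpha_j, alpha_j); the resulting 4x4 Cartan matrix is
[[2, -2, -1, 0], [-1, 2, 0, -1], [-1, 0, 2, 0], [0, -1, 0, 2]].
The roots have two lengths (squared-length ratio 2:1); the short ones are alpha_{2,4}. The associated Dynkin diagram is a chain of 4 nodes with a double edge between the middle two (F_4), so the type is F_4.

type F_4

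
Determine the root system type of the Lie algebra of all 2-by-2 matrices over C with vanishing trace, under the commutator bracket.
This is sl(2), which has dimension 2^2 - 1 = 3 and rank 2 - 1 = 1 (a Cartan subalgebra is the diagonal traceless matrices). In the classification of classical Lie algebras, the special linear algebra sl(n+1) has type A_n; here n = 1, so the Dynkin diagram is a chain of 1 nodes with single edges (A_1). Hence the type is A_1.

A1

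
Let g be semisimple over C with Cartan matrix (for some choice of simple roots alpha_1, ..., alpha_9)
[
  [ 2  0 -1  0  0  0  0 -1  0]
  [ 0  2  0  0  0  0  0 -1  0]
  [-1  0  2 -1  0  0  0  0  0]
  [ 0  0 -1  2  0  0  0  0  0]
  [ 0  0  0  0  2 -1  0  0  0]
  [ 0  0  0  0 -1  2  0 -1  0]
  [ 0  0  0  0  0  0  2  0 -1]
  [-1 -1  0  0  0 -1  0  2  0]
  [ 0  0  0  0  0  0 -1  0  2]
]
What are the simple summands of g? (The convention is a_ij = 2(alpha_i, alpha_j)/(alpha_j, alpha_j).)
A_2 (sl(3)) + E_7

The diagram associated to this matrix has two connected components: the simple roots {alpha_7, alpha_9} form a chain of 2 nodes with single edges (A_2), and {alpha_1, alpha_2, alpha_3, alpha_4, alpha_5, alpha_6, alpha_8} form a chain of 6 nodes with one extra node attached to the third node from one end (E_7). A semisimple Lie algebra decomposes uniquely as the direct sum of simple ideals, one per connected component of its Dynkin diagram, so g ≅ A_2 ⊕ E_7 (dimension 8 + 133 = 141).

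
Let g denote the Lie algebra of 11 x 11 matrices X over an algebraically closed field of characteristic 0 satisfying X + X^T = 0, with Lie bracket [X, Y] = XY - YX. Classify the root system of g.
B_5 (so(11))

This is so(11) with 11 odd, which has dimension 11(11-1)/2 = 55 and rank (11-1)/2 = 5. In the classification of classical Lie algebras, the orthogonal algebra so(2n+1) in an odd number of variables has type B_n; here n = 5, so the Dynkin diagram is a chain of 5 nodes with a double edge at one end; the terminal node there is the unique short simple root (B_5). Hence the type is B_5.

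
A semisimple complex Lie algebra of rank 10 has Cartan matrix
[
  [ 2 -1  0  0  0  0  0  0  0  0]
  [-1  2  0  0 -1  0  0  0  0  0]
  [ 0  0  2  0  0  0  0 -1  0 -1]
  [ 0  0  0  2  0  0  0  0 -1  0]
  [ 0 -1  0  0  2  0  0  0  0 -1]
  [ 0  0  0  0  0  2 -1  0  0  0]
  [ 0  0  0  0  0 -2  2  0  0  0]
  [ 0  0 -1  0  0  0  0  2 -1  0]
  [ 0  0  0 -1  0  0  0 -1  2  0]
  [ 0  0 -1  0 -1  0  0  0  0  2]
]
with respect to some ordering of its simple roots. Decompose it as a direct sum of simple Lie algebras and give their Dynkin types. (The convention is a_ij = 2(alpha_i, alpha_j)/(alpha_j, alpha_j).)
The diagram associated to this matrix has two connected components: the simple roots {alpha_1, alpha_2, alpha_3, alpha_4, alpha_5, alpha_8, alpha_9, alpha_10} form a chain of 8 nodes with single edges (A_8), and {alpha_6, alpha_7} form a chain of 2 nodes with a double edge at one end; the terminal node there is the unique short simple root (B_2). A semisimple Lie algebra decomposes uniquely as the direct sum of simple ideals, one per connected component of its Dynkin diagram, so g ≅ A_8 ⊕ B_2 (dimension 80 + 10 = 90).

A8 + B2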